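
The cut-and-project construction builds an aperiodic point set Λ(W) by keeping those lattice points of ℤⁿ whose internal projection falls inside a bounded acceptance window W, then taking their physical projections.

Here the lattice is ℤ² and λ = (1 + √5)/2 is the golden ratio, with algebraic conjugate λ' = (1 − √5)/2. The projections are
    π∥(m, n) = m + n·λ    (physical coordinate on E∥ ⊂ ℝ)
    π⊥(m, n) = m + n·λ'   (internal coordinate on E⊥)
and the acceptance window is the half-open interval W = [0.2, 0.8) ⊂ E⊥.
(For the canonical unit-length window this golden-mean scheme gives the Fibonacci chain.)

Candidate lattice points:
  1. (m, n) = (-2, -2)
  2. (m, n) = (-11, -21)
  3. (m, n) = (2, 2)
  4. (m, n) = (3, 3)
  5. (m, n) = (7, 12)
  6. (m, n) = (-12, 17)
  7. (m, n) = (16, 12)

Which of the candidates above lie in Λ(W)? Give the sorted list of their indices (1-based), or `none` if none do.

3

λ' = (1−√5)/2 ≈ -0.61803.
#1 (-2,-2): internal coord -2 + (-2)·λ' = -0.76393; -0.76393 ∉ [0.2, 0.8) → out
#2 (-11,-21): internal coord -11 + (-21)·λ' = +1.97871; +1.97871 ∉ [0.2, 0.8) → out
#3 (2,2): internal coord 2 + (2)·λ' = +0.76393; +0.76393 ∈ [0.2, 0.8) → IN Λ
#4 (3,3): internal coord 3 + (3)·λ' = +1.14590; +1.14590 ∉ [0.2, 0.8) → out
#5 (7,12): internal coord 7 + (12)·λ' = -0.41641; -0.41641 ∉ [0.2, 0.8) → out
#6 (-12,17): internal coord -12 + (17)·λ' = -22.50658; -22.50658 ∉ [0.2, 0.8) → out
#7 (16,12): internal coord 16 + (12)·λ' = +8.58359; +8.58359 ∉ [0.2, 0.8) → out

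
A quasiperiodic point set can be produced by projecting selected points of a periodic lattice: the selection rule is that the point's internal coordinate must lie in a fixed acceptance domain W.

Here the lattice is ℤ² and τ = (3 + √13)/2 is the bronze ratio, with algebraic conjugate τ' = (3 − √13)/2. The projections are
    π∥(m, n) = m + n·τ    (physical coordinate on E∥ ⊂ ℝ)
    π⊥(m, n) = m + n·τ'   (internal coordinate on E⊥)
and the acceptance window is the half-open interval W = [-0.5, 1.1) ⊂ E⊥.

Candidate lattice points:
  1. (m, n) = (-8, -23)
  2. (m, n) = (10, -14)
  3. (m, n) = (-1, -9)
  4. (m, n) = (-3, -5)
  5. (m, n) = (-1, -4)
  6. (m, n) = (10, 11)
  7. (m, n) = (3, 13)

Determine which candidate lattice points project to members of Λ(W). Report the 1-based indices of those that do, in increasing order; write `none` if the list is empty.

5

Numerically τ ≈ 3.30278 and τ' = −1/τ ≈ -0.30278.
[1] lift (-8,-23): star map gives -1.03616; window check -0.5 ≤ -1.03616 < 1.1 is false → out
[2] lift (10,-14): star map gives 14.23886; window check -0.5 ≤ 14.23886 < 1.1 is false → out
[3] lift (-1,-9): star map gives 1.72498; window check -0.5 ≤ 1.72498 < 1.1 is false → out
[4] lift (-3,-5): star map gives -1.48612; window check -0.5 ≤ -1.48612 < 1.1 is false → out
[5] lift (-1,-4): star map gives 0.21110; window check -0.5 ≤ 0.21110 < 1.1 is true → IN Λ
[6] lift (10,11): star map gives 6.66947; window check -0.5 ≤ 6.66947 < 1.1 is false → out
[7] lift (3,13): star map gives -0.93608; window check -0.5 ≤ -0.93608 < 1.1 is false → out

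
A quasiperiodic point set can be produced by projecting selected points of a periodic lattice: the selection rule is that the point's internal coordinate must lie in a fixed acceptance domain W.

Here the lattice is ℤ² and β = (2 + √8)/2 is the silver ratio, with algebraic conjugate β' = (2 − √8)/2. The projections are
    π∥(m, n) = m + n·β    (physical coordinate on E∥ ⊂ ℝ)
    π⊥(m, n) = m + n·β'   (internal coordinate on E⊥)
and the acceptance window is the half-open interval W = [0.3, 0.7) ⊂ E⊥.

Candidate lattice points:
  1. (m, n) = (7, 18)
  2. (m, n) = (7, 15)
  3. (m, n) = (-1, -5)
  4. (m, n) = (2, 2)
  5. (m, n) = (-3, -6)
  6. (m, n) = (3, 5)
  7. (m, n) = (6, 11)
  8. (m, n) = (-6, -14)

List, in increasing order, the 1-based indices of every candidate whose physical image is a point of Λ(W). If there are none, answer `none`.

none

Compute β' = (2−√8)/2 = -0.414214, so π⊥(m,n) = m -0.414214·n.
#1 (7,18): internal coord 7 + (18)·β' = -0.455844; -0.455844 ∉ [0.3, 0.7) → out
#2 (7,15): internal coord 7 + (15)·β' = +0.786797; +0.786797 ∉ [0.3, 0.7) → out
#3 (-1,-5): internal coord -1 + (-5)·β' = +1.071068; +1.071068 ∉ [0.3, 0.7) → out
#4 (2,2): internal coord 2 + (2)·β' = +1.171573; +1.171573 ∉ [0.3, 0.7) → out
#5 (-3,-6): internal coord -3 + (-6)·β' = -0.514719; -0.514719 ∉ [0.3, 0.7) → out
#6 (3,5): internal coord 3 + (5)·β' = +0.928932; +0.928932 ∉ [0.3, 0.7) → out
#7 (6,11): internal coord 6 + (11)·β' = +1.443651; +1.443651 ∉ [0.3, 0.7) → out
#8 (-6,-14): internal coord -6 + (-14)·β' = -0.201010; -0.201010 ∉ [0.3, 0.7) → out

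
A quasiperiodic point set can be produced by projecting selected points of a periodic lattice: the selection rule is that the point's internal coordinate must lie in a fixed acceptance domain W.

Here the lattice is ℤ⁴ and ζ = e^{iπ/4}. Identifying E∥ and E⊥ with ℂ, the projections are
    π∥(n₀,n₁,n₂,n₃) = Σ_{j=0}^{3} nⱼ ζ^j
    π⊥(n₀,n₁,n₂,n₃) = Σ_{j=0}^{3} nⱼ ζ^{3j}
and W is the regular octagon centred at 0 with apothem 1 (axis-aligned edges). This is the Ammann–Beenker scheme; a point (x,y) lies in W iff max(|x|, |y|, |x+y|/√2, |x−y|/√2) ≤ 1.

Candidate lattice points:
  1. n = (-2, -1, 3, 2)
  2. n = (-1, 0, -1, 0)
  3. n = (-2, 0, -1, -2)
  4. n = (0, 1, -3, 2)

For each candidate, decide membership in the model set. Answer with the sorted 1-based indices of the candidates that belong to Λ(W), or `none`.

none

π⊥(n) = n₀ + n₁ζ³ + n₂ζ⁶ + n₃ζ⁹ where ζ = e^{iπ/4}.
#1 (-2, -1, 3, 2): internal (0.1213, -2.2929); octagon support 2.2929 vs apothem 1 → ∉ W
#2 (-1, 0, -1, 0): internal (-1.0000, 1.0000); octagon support 1.4142 vs apothem 1 → ∉ W
#3 (-2, 0, -1, -2): internal (-3.4142, -0.4142); octagon support 3.4142 vs apothem 1 → ∉ W
#4 (0, 1, -3, 2): internal (0.7071, 5.1213); octagon support 5.1213 vs apothem 1 → ∉ W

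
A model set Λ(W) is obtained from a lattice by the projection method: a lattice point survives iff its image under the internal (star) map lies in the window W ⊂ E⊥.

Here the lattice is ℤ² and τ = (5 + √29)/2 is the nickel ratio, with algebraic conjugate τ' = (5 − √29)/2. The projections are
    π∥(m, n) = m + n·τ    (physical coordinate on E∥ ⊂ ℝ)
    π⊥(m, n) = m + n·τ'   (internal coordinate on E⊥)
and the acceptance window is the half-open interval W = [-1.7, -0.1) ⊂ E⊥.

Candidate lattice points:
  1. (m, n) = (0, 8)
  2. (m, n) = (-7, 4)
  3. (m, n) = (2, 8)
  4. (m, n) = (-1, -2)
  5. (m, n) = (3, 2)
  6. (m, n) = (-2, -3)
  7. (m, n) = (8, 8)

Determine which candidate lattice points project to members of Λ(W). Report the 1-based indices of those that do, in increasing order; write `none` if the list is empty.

1, 4, 6

τ' = (5−√29)/2 ≈ -0.1926.
candidate 1: (m,n)=(0,8) → π∥ = 0+8·τ ≈ 41.5407, π⊥ = 0+8·τ' ≈ -1.5407 ∈ [-1.7, -0.1) ⇒ IN Λ
candidate 2: (m,n)=(-7,4) → π∥ = -7+4·τ ≈ 13.7703, π⊥ = -7+4·τ' ≈ -7.7703 ∉ [-1.7, -0.1) ⇒ out
candidate 3: (m,n)=(2,8) → π∥ = 2+8·τ ≈ 43.5407, π⊥ = 2+8·τ' ≈ 0.4593 ∉ [-1.7, -0.1) ⇒ out
candidate 4: (m,n)=(-1,-2) → π∥ = -1-2·τ ≈ -11.3852, π⊥ = -1-2·τ' ≈ -0.6148 ∈ [-1.7, -0.1) ⇒ IN Λ
candidate 5: (m,n)=(3,2) → π∥ = 3+2·τ ≈ 13.3852, π⊥ = 3+2·τ' ≈ 2.6148 ∉ [-1.7, -0.1) ⇒ out
candidate 6: (m,n)=(-2,-3) → π∥ = -2-3·τ ≈ -17.5777, π⊥ = -2-3·τ' ≈ -1.4223 ∈ [-1.7, -0.1) ⇒ IN Λ
candidate 7: (m,n)=(8,8) → π∥ = 8+8·τ ≈ 49.5407, π⊥ = 8+8·τ' ≈ 6.4593 ∉ [-1.7, -0.1) ⇒ out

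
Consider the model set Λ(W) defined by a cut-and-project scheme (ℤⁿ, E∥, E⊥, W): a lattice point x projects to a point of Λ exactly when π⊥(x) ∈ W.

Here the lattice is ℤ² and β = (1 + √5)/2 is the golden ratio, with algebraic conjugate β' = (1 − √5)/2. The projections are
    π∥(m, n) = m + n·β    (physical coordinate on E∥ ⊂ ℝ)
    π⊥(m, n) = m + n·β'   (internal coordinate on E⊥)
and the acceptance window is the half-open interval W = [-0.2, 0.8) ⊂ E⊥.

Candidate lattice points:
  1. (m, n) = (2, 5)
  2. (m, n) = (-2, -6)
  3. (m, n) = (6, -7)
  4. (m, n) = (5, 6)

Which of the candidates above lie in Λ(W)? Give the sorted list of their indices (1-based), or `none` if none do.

none

Compute β' = (1−√5)/2 = -0.61803, so π⊥(m,n) = m -0.61803·n.
#1 (2,5): internal coord 2 + (5)·β' = -1.09017; -1.09017 ∉ [-0.2, 0.8) → out
#2 (-2,-6): internal coord -2 + (-6)·β' = +1.70820; +1.70820 ∉ [-0.2, 0.8) → out
#3 (6,-7): internal coord 6 + (-7)·β' = +10.32624; +10.32624 ∉ [-0.2, 0.8) → out
#4 (5,6): internal coord 5 + (6)·β' = +1.29180; +1.29180 ∉ [-0.2, 0.8) → out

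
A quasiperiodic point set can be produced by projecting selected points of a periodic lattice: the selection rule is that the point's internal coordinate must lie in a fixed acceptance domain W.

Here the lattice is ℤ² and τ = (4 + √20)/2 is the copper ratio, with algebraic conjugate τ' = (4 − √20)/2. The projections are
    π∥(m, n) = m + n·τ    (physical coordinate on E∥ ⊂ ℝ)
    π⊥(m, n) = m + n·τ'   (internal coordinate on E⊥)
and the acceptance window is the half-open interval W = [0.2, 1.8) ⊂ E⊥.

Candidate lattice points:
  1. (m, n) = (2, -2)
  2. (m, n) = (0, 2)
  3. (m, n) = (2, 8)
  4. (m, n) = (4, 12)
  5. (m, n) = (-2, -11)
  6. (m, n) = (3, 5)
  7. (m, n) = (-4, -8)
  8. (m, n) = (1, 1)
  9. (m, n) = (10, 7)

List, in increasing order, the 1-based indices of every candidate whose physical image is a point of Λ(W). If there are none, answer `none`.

4, 5, 8

τ' = (4−√20)/2 ≈ -0.2361.
[1] lift (2,-2): star map gives 2.4721; window check 0.2 ≤ 2.4721 < 1.8 is false → out
[2] lift (0,2): star map gives -0.4721; window check 0.2 ≤ -0.4721 < 1.8 is false → out
[3] lift (2,8): star map gives 0.1115; window check 0.2 ≤ 0.1115 < 1.8 is false → out
[4] lift (4,12): star map gives 1.1672; window check 0.2 ≤ 1.1672 < 1.8 is true → IN Λ
[5] lift (-2,-11): star map gives 0.5967; window check 0.2 ≤ 0.5967 < 1.8 is true → IN Λ
[6] lift (3,5): star map gives 1.8197; window check 0.2 ≤ 1.8197 < 1.8 is false → out
[7] lift (-4,-8): star map gives -2.1115; window check 0.2 ≤ -2.1115 < 1.8 is false → out
[8] lift (1,1): star map gives 0.7639; window check 0.2 ≤ 0.7639 < 1.8 is true → IN Λ
[9] lift (10,7): star map gives 8.3475; window check 0.2 ≤ 8.3475 < 1.8 is false → out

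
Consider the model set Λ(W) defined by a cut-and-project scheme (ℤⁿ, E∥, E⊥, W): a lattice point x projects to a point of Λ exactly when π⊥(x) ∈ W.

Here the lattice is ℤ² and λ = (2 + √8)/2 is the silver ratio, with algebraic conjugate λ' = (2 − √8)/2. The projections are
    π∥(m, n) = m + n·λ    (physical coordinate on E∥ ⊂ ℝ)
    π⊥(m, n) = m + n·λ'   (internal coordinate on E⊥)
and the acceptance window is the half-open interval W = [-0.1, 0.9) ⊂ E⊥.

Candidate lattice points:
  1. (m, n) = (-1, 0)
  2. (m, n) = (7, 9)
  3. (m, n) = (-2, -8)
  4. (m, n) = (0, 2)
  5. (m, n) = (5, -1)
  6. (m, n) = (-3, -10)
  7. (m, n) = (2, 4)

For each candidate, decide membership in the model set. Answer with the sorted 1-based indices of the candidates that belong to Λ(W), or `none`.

λ' = (2−√8)/2 ≈ -0.414214.
#1 (-1,0): internal coord -1 + (0)·λ' = -1.000000; -1.000000 ∉ [-0.1, 0.9) → out
#2 (7,9): internal coord 7 + (9)·λ' = +3.272078; +3.272078 ∉ [-0.1, 0.9) → out
#3 (-2,-8): internal coord -2 + (-8)·λ' = +1.313708; +1.313708 ∉ [-0.1, 0.9) → out
#4 (0,2): internal coord 0 + (2)·λ' = -0.828427; -0.828427 ∉ [-0.1, 0.9) → out
#5 (5,-1): internal coord 5 + (-1)·λ' = +5.414214; +5.414214 ∉ [-0.1, 0.9) → out
#6 (-3,-10): internal coord -3 + (-10)·λ' = +1.142136; +1.142136 ∉ [-0.1, 0.9) → out
#7 (2,4): internal coord 2 + (4)·λ' = +0.343146; +0.343146 ∈ [-0.1, 0.9) → IN Λ

7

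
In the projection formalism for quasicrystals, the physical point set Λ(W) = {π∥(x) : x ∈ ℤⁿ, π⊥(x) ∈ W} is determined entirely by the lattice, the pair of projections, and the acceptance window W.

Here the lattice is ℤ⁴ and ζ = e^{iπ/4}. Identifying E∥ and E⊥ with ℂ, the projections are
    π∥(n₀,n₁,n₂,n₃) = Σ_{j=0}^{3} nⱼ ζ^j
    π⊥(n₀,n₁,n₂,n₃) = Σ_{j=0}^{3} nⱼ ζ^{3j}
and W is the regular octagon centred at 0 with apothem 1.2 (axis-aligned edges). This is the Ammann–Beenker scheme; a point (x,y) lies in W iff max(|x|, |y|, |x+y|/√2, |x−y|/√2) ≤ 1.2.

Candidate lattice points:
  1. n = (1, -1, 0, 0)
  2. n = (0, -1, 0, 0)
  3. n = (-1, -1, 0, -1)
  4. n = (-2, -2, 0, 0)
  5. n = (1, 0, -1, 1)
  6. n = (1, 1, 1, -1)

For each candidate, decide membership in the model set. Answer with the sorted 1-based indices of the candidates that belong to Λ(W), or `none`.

π⊥(n) = n₀ + n₁ζ³ + n₂ζ⁶ + n₃ζ⁹ where ζ = e^{iπ/4}.
#1 (1, -1, 0, 0): internal (1.7071, -0.7071); octagon support 1.7071 vs apothem 1.2 → ∉ W
#2 (0, -1, 0, 0): internal (0.7071, -0.7071); octagon support 1.0000 vs apothem 1.2 → ∈ W
#3 (-1, -1, 0, -1): internal (-1.0000, -1.4142); octagon support 1.7071 vs apothem 1.2 → ∉ W
#4 (-2, -2, 0, 0): internal (-0.5858, -1.4142); octagon support 1.4142 vs apothem 1.2 → ∉ W
#5 (1, 0, -1, 1): internal (1.7071, 1.7071); octagon support 2.4142 vs apothem 1.2 → ∉ W
#6 (1, 1, 1, -1): internal (-0.4142, -1.0000); octagon support 1.0000 vs apothem 1.2 → ∈ W

2, 6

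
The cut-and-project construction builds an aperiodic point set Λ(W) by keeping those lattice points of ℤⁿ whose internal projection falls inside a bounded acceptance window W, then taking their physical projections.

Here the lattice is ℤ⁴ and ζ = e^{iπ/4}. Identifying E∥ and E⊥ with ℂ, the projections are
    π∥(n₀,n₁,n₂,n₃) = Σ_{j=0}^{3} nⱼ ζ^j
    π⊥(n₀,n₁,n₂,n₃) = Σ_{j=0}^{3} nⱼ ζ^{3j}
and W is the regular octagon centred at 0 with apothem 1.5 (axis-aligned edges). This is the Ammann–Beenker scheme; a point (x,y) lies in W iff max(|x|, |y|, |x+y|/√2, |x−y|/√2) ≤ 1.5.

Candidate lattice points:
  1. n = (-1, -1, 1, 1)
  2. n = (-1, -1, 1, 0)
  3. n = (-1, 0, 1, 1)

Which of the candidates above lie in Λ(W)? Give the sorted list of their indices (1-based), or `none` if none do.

Internal map: ζ^{3j} for j=0..3 gives (1,0), (−√2/2,√2/2), (0,−1), (√2/2,√2/2).
candidate 1: n = (-1, -1, 1, 1) → π⊥ ≈ (+0.41421, -1.00000); max(|x|,|y|,|x±y|/√2) = 1.00000 ≤ 1.5 ⇒ ∈ W
candidate 2: n = (-1, -1, 1, 0) → π⊥ ≈ (-0.29289, -1.70711); max(|x|,|y|,|x±y|/√2) = 1.70711 > 1.5 ⇒ ∉ W
candidate 3: n = (-1, 0, 1, 1) → π⊥ ≈ (-0.29289, -0.29289); max(|x|,|y|,|x±y|/√2) = 0.41421 ≤ 1.5 ⇒ ∈ W

1, 3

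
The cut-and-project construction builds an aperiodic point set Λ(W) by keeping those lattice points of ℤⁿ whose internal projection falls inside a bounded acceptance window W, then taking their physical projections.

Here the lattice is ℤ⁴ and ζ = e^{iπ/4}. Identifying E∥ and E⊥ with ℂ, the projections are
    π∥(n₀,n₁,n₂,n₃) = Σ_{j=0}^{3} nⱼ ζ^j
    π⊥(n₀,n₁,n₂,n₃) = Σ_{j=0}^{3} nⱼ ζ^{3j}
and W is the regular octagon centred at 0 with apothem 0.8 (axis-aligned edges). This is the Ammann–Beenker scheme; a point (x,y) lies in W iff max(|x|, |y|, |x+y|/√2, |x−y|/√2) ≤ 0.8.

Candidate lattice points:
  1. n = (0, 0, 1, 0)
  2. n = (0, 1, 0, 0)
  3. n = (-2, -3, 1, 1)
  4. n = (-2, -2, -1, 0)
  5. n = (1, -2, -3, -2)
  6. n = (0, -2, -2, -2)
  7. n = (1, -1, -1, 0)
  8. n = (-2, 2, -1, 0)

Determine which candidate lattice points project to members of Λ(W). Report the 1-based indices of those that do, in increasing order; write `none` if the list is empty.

4

Internal map: ζ^{3j} for j=0..3 gives (1,0), (−√2/2,√2/2), (0,−1), (√2/2,√2/2).
#1 (0, 0, 1, 0): internal (0.0000, -1.0000); octagon support 1.0000 vs apothem 0.8 → ∉ W
#2 (0, 1, 0, 0): internal (-0.7071, 0.7071); octagon support 1.0000 vs apothem 0.8 → ∉ W
#3 (-2, -3, 1, 1): internal (0.8284, -2.4142); octagon support 2.4142 vs apothem 0.8 → ∉ W
#4 (-2, -2, -1, 0): internal (-0.5858, -0.4142); octagon support 0.7071 vs apothem 0.8 → ∈ W
#5 (1, -2, -3, -2): internal (1.0000, 0.1716); octagon support 1.0000 vs apothem 0.8 → ∉ W
#6 (0, -2, -2, -2): internal (0.0000, -0.8284); octagon support 0.8284 vs apothem 0.8 → ∉ W
#7 (1, -1, -1, 0): internal (1.7071, 0.2929); octagon support 1.7071 vs apothem 0.8 → ∉ W
#8 (-2, 2, -1, 0): internal (-3.4142, 2.4142); octagon support 4.1213 vs apothem 0.8 → ∉ W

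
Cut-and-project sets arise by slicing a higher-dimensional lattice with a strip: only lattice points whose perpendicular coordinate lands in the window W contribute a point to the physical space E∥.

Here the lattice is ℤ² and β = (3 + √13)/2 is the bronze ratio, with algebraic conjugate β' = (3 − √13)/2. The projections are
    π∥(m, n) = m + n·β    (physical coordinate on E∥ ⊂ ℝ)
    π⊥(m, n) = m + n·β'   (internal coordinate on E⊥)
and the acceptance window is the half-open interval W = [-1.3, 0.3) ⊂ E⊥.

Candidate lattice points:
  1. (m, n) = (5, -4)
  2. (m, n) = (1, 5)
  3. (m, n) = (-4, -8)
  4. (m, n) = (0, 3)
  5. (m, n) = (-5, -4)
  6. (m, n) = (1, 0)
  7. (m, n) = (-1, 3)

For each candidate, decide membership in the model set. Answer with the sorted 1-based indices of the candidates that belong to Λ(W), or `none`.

Compute β' = (3−√13)/2 = -0.30278, so π⊥(m,n) = m -0.30278·n.
#1 (5,-4): internal coord 5 + (-4)·β' = +6.21110; +6.21110 ∉ [-1.3, 0.3) → out
#2 (1,5): internal coord 1 + (5)·β' = -0.51388; -0.51388 ∈ [-1.3, 0.3) → IN Λ
#3 (-4,-8): internal coord -4 + (-8)·β' = -1.57779; -1.57779 ∉ [-1.3, 0.3) → out
#4 (0,3): internal coord 0 + (3)·β' = -0.90833; -0.90833 ∈ [-1.3, 0.3) → IN Λ
#5 (-5,-4): internal coord -5 + (-4)·β' = -3.78890; -3.78890 ∉ [-1.3, 0.3) → out
#6 (1,0): internal coord 1 + (0)·β' = +1.00000; +1.00000 ∉ [-1.3, 0.3) → out
#7 (-1,3): internal coord -1 + (3)·β' = -1.90833; -1.90833 ∉ [-1.3, 0.3) → out

2, 4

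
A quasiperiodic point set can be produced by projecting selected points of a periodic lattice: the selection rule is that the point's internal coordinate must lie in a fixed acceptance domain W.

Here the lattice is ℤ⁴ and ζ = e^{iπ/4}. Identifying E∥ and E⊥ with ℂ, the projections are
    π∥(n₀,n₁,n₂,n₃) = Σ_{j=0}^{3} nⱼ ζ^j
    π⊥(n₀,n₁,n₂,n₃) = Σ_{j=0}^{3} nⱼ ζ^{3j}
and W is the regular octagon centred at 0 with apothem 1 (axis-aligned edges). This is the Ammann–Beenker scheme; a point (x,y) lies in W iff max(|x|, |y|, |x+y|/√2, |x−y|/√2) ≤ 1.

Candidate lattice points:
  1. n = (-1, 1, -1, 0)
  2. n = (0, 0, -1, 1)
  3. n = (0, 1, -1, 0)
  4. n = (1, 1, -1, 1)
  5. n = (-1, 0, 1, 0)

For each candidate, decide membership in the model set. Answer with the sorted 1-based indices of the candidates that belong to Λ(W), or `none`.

none

Internal map: ζ^{3j} for j=0..3 gives (1,0), (−√2/2,√2/2), (0,−1), (√2/2,√2/2).
candidate 1: n = (-1, 1, -1, 0) → π⊥ ≈ (-1.70711, +1.70711); max(|x|,|y|,|x±y|/√2) = 2.41421 > 1 ⇒ ∉ W
candidate 2: n = (0, 0, -1, 1) → π⊥ ≈ (+0.70711, +1.70711); max(|x|,|y|,|x±y|/√2) = 1.70711 > 1 ⇒ ∉ W
candidate 3: n = (0, 1, -1, 0) → π⊥ ≈ (-0.70711, +1.70711); max(|x|,|y|,|x±y|/√2) = 1.70711 > 1 ⇒ ∉ W
candidate 4: n = (1, 1, -1, 1) → π⊥ ≈ (+1.00000, +2.41421); max(|x|,|y|,|x±y|/√2) = 2.41421 > 1 ⇒ ∉ W
candidate 5: n = (-1, 0, 1, 0) → π⊥ ≈ (-1.00000, -1.00000); max(|x|,|y|,|x±y|/√2) = 1.41421 > 1 ⇒ ∉ W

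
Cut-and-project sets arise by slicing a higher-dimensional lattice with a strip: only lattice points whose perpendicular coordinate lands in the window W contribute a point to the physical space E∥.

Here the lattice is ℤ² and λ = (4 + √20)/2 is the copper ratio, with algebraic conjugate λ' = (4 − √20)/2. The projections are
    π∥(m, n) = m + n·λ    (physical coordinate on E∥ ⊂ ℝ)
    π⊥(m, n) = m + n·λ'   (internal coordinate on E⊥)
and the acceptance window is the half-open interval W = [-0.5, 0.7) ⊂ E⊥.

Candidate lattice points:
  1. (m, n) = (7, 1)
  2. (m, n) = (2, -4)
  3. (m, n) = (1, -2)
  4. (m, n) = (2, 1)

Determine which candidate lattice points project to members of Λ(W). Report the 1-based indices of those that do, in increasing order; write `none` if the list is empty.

none

λ' = (4−√20)/2 ≈ -0.23607.
[1] lift (7,1): star map gives 6.76393; window check -0.5 ≤ 6.76393 < 0.7 is false → out
[2] lift (2,-4): star map gives 2.94427; window check -0.5 ≤ 2.94427 < 0.7 is false → out
[3] lift (1,-2): star map gives 1.47214; window check -0.5 ≤ 1.47214 < 0.7 is false → out
[4] lift (2,1): star map gives 1.76393; window check -0.5 ≤ 1.76393 < 0.7 is false → out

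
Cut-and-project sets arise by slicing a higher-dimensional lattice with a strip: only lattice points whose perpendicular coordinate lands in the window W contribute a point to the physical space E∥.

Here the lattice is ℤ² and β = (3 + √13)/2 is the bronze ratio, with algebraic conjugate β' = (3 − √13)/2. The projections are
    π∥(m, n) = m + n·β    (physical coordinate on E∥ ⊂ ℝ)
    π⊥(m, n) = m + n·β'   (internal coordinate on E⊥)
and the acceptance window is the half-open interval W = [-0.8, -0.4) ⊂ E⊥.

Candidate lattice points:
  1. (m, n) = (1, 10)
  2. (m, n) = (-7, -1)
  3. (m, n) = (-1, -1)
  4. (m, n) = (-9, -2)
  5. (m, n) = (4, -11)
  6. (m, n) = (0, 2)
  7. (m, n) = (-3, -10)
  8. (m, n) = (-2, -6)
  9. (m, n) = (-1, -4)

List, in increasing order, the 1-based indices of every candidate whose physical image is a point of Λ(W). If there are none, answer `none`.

3, 6

β' = (3−√13)/2 ≈ -0.3028.
#1 (1,10): internal coord 1 + (10)·β' = -2.0278; -2.0278 ∉ [-0.8, -0.4) → out
#2 (-7,-1): internal coord -7 + (-1)·β' = -6.6972; -6.6972 ∉ [-0.8, -0.4) → out
#3 (-1,-1): internal coord -1 + (-1)·β' = -0.6972; -0.6972 ∈ [-0.8, -0.4) → IN Λ
#4 (-9,-2): internal coord -9 + (-2)·β' = -8.3944; -8.3944 ∉ [-0.8, -0.4) → out
#5 (4,-11): internal coord 4 + (-11)·β' = +7.3305; +7.3305 ∉ [-0.8, -0.4) → out
#6 (0,2): internal coord 0 + (2)·β' = -0.6056; -0.6056 ∈ [-0.8, -0.4) → IN Λ
#7 (-3,-10): internal coord -3 + (-10)·β' = +0.0278; +0.0278 ∉ [-0.8, -0.4) → out
#8 (-2,-6): internal coord -2 + (-6)·β' = -0.1833; -0.1833 ∉ [-0.8, -0.4) → out
#9 (-1,-4): internal coord -1 + (-4)·β' = +0.2111; +0.2111 ∉ [-0.8, -0.4) → out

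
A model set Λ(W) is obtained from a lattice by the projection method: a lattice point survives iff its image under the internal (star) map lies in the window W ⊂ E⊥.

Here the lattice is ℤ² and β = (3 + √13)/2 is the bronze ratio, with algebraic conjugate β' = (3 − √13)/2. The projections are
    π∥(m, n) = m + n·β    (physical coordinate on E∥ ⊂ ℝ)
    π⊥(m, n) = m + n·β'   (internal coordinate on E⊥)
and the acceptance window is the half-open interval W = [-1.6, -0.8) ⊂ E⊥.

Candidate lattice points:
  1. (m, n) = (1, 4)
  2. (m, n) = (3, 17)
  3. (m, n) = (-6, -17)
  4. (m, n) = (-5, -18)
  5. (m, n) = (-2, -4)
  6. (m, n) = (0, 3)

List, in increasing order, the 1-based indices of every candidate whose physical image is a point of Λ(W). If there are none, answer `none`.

3, 6

Numerically β ≈ 3.302776 and β' = −1/β ≈ -0.302776.
candidate 1: (m,n)=(1,4) → π∥ = 1+4·β ≈ 14.211103, π⊥ = 1+4·β' ≈ -0.211103 ∉ [-1.6, -0.8) ⇒ out
candidate 2: (m,n)=(3,17) → π∥ = 3+17·β ≈ 59.147186, π⊥ = 3+17·β' ≈ -2.147186 ∉ [-1.6, -0.8) ⇒ out
candidate 3: (m,n)=(-6,-17) → π∥ = -6-17·β ≈ -62.147186, π⊥ = -6-17·β' ≈ -0.852814 ∈ [-1.6, -0.8) ⇒ IN Λ
candidate 4: (m,n)=(-5,-18) → π∥ = -5-18·β ≈ -64.449961, π⊥ = -5-18·β' ≈ 0.449961 ∉ [-1.6, -0.8) ⇒ out
candidate 5: (m,n)=(-2,-4) → π∥ = -2-4·β ≈ -15.211103, π⊥ = -2-4·β' ≈ -0.788897 ∉ [-1.6, -0.8) ⇒ out
candidate 6: (m,n)=(0,3) → π∥ = 0+3·β ≈ 9.908327, π⊥ = 0+3·β' ≈ -0.908327 ∈ [-1.6, -0.8) ⇒ IN Λ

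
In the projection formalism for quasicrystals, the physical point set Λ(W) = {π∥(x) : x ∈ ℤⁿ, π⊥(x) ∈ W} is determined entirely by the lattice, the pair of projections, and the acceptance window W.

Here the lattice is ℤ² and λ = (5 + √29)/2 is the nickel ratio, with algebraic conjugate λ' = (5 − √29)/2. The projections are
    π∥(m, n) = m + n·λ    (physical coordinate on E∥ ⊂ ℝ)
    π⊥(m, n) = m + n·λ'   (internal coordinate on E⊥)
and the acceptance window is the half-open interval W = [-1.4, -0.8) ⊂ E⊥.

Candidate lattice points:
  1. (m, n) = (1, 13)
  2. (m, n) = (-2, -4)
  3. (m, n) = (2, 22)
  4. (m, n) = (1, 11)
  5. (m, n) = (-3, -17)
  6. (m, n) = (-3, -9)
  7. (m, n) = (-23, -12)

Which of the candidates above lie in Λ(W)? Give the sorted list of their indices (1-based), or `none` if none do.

Numerically λ ≈ 5.1926 and λ' = −1/λ ≈ -0.1926.
candidate 1: (m,n)=(1,13) → π∥ = 1+13·λ ≈ 68.5036, π⊥ = 1+13·λ' ≈ -1.5036 ∉ [-1.4, -0.8) ⇒ out
candidate 2: (m,n)=(-2,-4) → π∥ = -2-4·λ ≈ -22.7703, π⊥ = -2-4·λ' ≈ -1.2297 ∈ [-1.4, -0.8) ⇒ IN Λ
candidate 3: (m,n)=(2,22) → π∥ = 2+22·λ ≈ 116.2368, π⊥ = 2+22·λ' ≈ -2.2368 ∉ [-1.4, -0.8) ⇒ out
candidate 4: (m,n)=(1,11) → π∥ = 1+11·λ ≈ 58.1184, π⊥ = 1+11·λ' ≈ -1.1184 ∈ [-1.4, -0.8) ⇒ IN Λ
candidate 5: (m,n)=(-3,-17) → π∥ = -3-17·λ ≈ -91.2739, π⊥ = -3-17·λ' ≈ 0.2739 ∉ [-1.4, -0.8) ⇒ out
candidate 6: (m,n)=(-3,-9) → π∥ = -3-9·λ ≈ -49.7332, π⊥ = -3-9·λ' ≈ -1.2668 ∈ [-1.4, -0.8) ⇒ IN Λ
candidate 7: (m,n)=(-23,-12) → π∥ = -23-12·λ ≈ -85.3110, π⊥ = -23-12·λ' ≈ -20.6890 ∉ [-1.4, -0.8) ⇒ out

2, 4, 6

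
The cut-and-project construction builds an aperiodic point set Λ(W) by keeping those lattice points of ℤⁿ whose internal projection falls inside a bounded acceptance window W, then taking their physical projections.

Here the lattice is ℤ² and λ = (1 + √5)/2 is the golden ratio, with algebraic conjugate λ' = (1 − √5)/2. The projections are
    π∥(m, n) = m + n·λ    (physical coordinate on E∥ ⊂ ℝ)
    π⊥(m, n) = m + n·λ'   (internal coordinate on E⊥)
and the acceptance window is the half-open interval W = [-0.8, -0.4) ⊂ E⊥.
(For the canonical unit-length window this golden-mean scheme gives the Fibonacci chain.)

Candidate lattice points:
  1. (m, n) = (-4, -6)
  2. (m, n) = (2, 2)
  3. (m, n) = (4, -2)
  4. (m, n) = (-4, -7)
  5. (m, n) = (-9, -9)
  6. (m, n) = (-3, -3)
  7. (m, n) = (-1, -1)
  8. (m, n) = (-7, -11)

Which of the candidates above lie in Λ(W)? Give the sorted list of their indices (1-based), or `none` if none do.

none

Numerically λ ≈ 1.61803 and λ' = −1/λ ≈ -0.61803.
[1] lift (-4,-6): star map gives -0.29180; window check -0.8 ≤ -0.29180 < -0.4 is false → out
[2] lift (2,2): star map gives 0.76393; window check -0.8 ≤ 0.76393 < -0.4 is false → out
[3] lift (4,-2): star map gives 5.23607; window check -0.8 ≤ 5.23607 < -0.4 is false → out
[4] lift (-4,-7): star map gives 0.32624; window check -0.8 ≤ 0.32624 < -0.4 is false → out
[5] lift (-9,-9): star map gives -3.43769; window check -0.8 ≤ -3.43769 < -0.4 is false → out
[6] lift (-3,-3): star map gives -1.14590; window check -0.8 ≤ -1.14590 < -0.4 is false → out
[7] lift (-1,-1): star map gives -0.38197; window check -0.8 ≤ -0.38197 < -0.4 is false → out
[8] lift (-7,-11): star map gives -0.20163; window check -0.8 ≤ -0.20163 < -0.4 is false → out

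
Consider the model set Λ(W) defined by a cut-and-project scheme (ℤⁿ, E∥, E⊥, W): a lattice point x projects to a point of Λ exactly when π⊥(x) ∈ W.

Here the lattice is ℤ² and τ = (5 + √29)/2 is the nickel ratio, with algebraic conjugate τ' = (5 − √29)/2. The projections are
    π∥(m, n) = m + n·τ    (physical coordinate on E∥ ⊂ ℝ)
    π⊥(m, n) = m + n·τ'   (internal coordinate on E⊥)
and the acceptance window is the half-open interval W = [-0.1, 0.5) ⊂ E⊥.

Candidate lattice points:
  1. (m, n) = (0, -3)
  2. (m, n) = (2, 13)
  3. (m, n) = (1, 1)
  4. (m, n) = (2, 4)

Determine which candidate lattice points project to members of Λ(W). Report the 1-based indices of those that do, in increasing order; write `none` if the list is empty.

Compute τ' = (5−√29)/2 = -0.1926, so π⊥(m,n) = m -0.1926·n.
candidate 1: (m,n)=(0,-3) → π∥ = 0-3·τ ≈ -15.5777, π⊥ = 0-3·τ' ≈ 0.5777 ∉ [-0.1, 0.5) ⇒ out
candidate 2: (m,n)=(2,13) → π∥ = 2+13·τ ≈ 69.5036, π⊥ = 2+13·τ' ≈ -0.5036 ∉ [-0.1, 0.5) ⇒ out
candidate 3: (m,n)=(1,1) → π∥ = 1+1·τ ≈ 6.1926, π⊥ = 1+1·τ' ≈ 0.8074 ∉ [-0.1, 0.5) ⇒ out
candidate 4: (m,n)=(2,4) → π∥ = 2+4·τ ≈ 22.7703, π⊥ = 2+4·τ' ≈ 1.2297 ∉ [-0.1, 0.5) ⇒ out

none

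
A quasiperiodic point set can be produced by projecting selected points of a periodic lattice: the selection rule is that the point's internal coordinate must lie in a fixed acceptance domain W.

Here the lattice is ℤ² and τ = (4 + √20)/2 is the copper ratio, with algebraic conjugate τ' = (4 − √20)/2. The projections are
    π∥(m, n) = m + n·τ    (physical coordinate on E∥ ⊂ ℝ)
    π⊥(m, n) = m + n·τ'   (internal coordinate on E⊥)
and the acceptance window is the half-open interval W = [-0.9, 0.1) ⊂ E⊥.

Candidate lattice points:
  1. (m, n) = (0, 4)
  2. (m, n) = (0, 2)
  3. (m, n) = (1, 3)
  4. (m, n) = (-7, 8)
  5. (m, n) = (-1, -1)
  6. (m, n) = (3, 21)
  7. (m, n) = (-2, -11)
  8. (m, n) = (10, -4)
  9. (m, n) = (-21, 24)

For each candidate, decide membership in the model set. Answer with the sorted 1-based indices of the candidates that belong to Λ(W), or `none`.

Numerically τ ≈ 4.236068 and τ' = −1/τ ≈ -0.236068.
[1] lift (0,4): star map gives -0.944272; window check -0.9 ≤ -0.944272 < 0.1 is false → out
[2] lift (0,2): star map gives -0.472136; window check -0.9 ≤ -0.472136 < 0.1 is true → IN Λ
[3] lift (1,3): star map gives 0.291796; window check -0.9 ≤ 0.291796 < 0.1 is false → out
[4] lift (-7,8): star map gives -8.888544; window check -0.9 ≤ -8.888544 < 0.1 is false → out
[5] lift (-1,-1): star map gives -0.763932; window check -0.9 ≤ -0.763932 < 0.1 is true → IN Λ
[6] lift (3,21): star map gives -1.957428; window check -0.9 ≤ -1.957428 < 0.1 is false → out
[7] lift (-2,-11): star map gives 0.596748; window check -0.9 ≤ 0.596748 < 0.1 is false → out
[8] lift (10,-4): star map gives 10.944272; window check -0.9 ≤ 10.944272 < 0.1 is false → out
[9] lift (-21,24): star map gives -26.665631; window check -0.9 ≤ -26.665631 < 0.1 is false → out

2, 5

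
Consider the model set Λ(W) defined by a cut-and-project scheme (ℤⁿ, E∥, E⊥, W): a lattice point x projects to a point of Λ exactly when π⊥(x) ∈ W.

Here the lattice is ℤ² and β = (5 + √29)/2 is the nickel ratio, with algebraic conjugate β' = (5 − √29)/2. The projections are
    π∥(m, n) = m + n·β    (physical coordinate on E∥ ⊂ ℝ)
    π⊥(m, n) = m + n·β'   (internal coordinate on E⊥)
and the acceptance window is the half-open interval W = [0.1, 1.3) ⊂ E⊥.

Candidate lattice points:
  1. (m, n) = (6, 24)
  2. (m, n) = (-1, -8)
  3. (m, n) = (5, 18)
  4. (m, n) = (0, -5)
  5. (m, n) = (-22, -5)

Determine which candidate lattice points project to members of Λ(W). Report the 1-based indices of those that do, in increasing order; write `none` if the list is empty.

β' = (5−√29)/2 ≈ -0.1926.
[1] lift (6,24): star map gives 1.3780; window check 0.1 ≤ 1.3780 < 1.3 is false → out
[2] lift (-1,-8): star map gives 0.5407; window check 0.1 ≤ 0.5407 < 1.3 is true → IN Λ
[3] lift (5,18): star map gives 1.5335; window check 0.1 ≤ 1.5335 < 1.3 is false → out
[4] lift (0,-5): star map gives 0.9629; window check 0.1 ≤ 0.9629 < 1.3 is true → IN Λ
[5] lift (-22,-5): star map gives -21.0371; window check 0.1 ≤ -21.0371 < 1.3 is false → out

2, 4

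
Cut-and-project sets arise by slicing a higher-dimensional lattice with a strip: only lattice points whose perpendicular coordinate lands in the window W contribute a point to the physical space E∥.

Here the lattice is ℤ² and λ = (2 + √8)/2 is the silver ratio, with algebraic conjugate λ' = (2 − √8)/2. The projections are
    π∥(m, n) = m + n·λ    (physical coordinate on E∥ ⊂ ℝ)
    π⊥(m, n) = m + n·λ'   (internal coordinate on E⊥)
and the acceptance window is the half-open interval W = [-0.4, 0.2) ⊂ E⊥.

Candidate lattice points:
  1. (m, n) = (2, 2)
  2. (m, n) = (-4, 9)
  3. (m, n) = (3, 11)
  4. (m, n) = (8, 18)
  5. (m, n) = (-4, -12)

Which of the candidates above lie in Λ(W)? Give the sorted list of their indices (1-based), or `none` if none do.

λ' = (2−√8)/2 ≈ -0.41421.
#1 (2,2): internal coord 2 + (2)·λ' = +1.17157; +1.17157 ∉ [-0.4, 0.2) → out
#2 (-4,9): internal coord -4 + (9)·λ' = -7.72792; -7.72792 ∉ [-0.4, 0.2) → out
#3 (3,11): internal coord 3 + (11)·λ' = -1.55635; -1.55635 ∉ [-0.4, 0.2) → out
#4 (8,18): internal coord 8 + (18)·λ' = +0.54416; +0.54416 ∉ [-0.4, 0.2) → out
#5 (-4,-12): internal coord -4 + (-12)·λ' = +0.97056; +0.97056 ∉ [-0.4, 0.2) → out

none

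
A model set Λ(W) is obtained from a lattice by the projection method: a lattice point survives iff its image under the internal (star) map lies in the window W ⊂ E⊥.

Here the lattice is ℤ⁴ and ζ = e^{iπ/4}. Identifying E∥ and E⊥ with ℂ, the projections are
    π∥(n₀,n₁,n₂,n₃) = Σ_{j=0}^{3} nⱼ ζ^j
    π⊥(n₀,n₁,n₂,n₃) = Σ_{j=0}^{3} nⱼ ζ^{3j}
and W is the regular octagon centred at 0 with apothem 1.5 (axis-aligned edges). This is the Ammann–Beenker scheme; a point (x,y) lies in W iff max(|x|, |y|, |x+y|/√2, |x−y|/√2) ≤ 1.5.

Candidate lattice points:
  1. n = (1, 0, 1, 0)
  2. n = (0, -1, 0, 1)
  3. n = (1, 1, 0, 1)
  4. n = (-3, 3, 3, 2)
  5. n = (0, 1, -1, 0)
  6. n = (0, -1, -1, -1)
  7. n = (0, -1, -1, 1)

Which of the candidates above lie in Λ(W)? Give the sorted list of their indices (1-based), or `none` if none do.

π⊥(n) = n₀ + n₁ζ³ + n₂ζ⁶ + n₃ζ⁹ where ζ = e^{iπ/4}.
#1 (1, 0, 1, 0): internal (1.000000, -1.000000); octagon support 1.414214 vs apothem 1.5 → ∈ W
#2 (0, -1, 0, 1): internal (1.414214, 0.000000); octagon support 1.414214 vs apothem 1.5 → ∈ W
#3 (1, 1, 0, 1): internal (1.000000, 1.414214); octagon support 1.707107 vs apothem 1.5 → ∉ W
#4 (-3, 3, 3, 2): internal (-3.707107, 0.535534); octagon support 3.707107 vs apothem 1.5 → ∉ W
#5 (0, 1, -1, 0): internal (-0.707107, 1.707107); octagon support 1.707107 vs apothem 1.5 → ∉ W
#6 (0, -1, -1, -1): internal (0.000000, -0.414214); octagon support 0.414214 vs apothem 1.5 → ∈ W
#7 (0, -1, -1, 1): internal (1.414214, 1.000000); octagon support 1.707107 vs apothem 1.5 → ∉ W

1, 2, 6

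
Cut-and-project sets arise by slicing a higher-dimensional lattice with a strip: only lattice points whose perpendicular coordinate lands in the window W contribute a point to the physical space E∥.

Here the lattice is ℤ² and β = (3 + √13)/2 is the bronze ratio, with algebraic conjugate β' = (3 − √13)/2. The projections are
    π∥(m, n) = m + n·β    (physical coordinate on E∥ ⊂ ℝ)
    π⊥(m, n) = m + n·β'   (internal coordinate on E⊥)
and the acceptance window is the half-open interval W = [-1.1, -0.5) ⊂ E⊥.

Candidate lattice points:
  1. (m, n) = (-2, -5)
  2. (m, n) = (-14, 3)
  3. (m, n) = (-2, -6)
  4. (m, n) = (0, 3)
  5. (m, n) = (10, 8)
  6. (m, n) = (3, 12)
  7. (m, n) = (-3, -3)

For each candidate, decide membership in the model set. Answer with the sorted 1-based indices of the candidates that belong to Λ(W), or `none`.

Numerically β ≈ 3.302776 and β' = −1/β ≈ -0.302776.
#1 (-2,-5): internal coord -2 + (-5)·β' = -0.486122; -0.486122 ∉ [-1.1, -0.5) → out
#2 (-14,3): internal coord -14 + (3)·β' = -14.908327; -14.908327 ∉ [-1.1, -0.5) → out
#3 (-2,-6): internal coord -2 + (-6)·β' = -0.183346; -0.183346 ∉ [-1.1, -0.5) → out
#4 (0,3): internal coord 0 + (3)·β' = -0.908327; -0.908327 ∈ [-1.1, -0.5) → IN Λ
#5 (10,8): internal coord 10 + (8)·β' = +7.577795; +7.577795 ∉ [-1.1, -0.5) → out
#6 (3,12): internal coord 3 + (12)·β' = -0.633308; -0.633308 ∈ [-1.1, -0.5) → IN Λ
#7 (-3,-3): internal coord -3 + (-3)·β' = -2.091673; -2.091673 ∉ [-1.1, -0.5) → out

4, 6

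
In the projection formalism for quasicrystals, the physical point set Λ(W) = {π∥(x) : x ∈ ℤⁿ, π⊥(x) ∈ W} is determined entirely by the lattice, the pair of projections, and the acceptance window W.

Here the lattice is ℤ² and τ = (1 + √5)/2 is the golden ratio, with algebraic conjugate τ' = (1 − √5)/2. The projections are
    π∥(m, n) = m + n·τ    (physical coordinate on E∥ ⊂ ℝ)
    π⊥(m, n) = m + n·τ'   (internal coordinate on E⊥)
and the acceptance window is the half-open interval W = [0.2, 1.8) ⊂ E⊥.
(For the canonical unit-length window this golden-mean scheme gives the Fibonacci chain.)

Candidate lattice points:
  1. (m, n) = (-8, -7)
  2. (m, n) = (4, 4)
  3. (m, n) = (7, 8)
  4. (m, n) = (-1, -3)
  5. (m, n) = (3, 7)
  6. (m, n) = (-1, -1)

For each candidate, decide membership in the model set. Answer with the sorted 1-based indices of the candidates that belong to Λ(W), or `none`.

τ' = (1−√5)/2 ≈ -0.6180.
candidate 1: (m,n)=(-8,-7) → π∥ = -8-7·τ ≈ -19.3262, π⊥ = -8-7·τ' ≈ -3.6738 ∉ [0.2, 1.8) ⇒ out
candidate 2: (m,n)=(4,4) → π∥ = 4+4·τ ≈ 10.4721, π⊥ = 4+4·τ' ≈ 1.5279 ∈ [0.2, 1.8) ⇒ IN Λ
candidate 3: (m,n)=(7,8) → π∥ = 7+8·τ ≈ 19.9443, π⊥ = 7+8·τ' ≈ 2.0557 ∉ [0.2, 1.8) ⇒ out
candidate 4: (m,n)=(-1,-3) → π∥ = -1-3·τ ≈ -5.8541, π⊥ = -1-3·τ' ≈ 0.8541 ∈ [0.2, 1.8) ⇒ IN Λ
candidate 5: (m,n)=(3,7) → π∥ = 3+7·τ ≈ 14.3262, π⊥ = 3+7·τ' ≈ -1.3262 ∉ [0.2, 1.8) ⇒ out
candidate 6: (m,n)=(-1,-1) → π∥ = -1-1·τ ≈ -2.6180, π⊥ = -1-1·τ' ≈ -0.3820 ∉ [0.2, 1.8) ⇒ out

2, 4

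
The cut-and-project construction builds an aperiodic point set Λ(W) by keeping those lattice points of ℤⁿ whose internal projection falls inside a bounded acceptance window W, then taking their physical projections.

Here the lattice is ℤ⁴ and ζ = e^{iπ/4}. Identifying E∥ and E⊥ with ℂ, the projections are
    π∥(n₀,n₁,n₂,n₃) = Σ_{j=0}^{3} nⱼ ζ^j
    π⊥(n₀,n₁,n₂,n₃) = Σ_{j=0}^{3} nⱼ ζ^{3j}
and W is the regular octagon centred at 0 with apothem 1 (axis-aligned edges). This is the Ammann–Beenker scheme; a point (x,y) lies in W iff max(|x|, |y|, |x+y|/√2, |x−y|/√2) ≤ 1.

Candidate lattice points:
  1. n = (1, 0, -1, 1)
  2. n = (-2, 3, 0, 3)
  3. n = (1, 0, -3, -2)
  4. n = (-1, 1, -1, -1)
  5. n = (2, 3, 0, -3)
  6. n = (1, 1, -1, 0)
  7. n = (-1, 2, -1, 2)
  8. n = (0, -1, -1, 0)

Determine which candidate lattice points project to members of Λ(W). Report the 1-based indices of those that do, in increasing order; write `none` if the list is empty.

8

With ζ = e^{iπ/4} the internal vectors are ζ^0,ζ^3,ζ^6,ζ^9.
#1 (1, 0, -1, 1): internal (1.7071, 1.7071); octagon support 2.4142 vs apothem 1 → ∉ W
#2 (-2, 3, 0, 3): internal (-2.0000, 4.2426); octagon support 4.4142 vs apothem 1 → ∉ W
#3 (1, 0, -3, -2): internal (-0.4142, 1.5858); octagon support 1.5858 vs apothem 1 → ∉ W
#4 (-1, 1, -1, -1): internal (-2.4142, 1.0000); octagon support 2.4142 vs apothem 1 → ∉ W
#5 (2, 3, 0, -3): internal (-2.2426, 0.0000); octagon support 2.2426 vs apothem 1 → ∉ W
#6 (1, 1, -1, 0): internal (0.2929, 1.7071); octagon support 1.7071 vs apothem 1 → ∉ W
#7 (-1, 2, -1, 2): internal (-1.0000, 3.8284); octagon support 3.8284 vs apothem 1 → ∉ W
#8 (0, -1, -1, 0): internal (0.7071, 0.2929); octagon support 0.7071 vs apothem 1 → ∈ W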